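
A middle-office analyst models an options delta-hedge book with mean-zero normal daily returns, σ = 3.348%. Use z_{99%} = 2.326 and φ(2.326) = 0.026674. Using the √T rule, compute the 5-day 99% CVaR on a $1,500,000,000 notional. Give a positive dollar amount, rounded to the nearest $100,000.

σ_{5d} = 3.348% × √5 = 7.486%.
ES multiplier = φ(z)/(1−α) = 0.026674/0.01 = 2.667.
ES = 7.486% × 2.667 = 19.965%; on $1,500,000,000: $299,475,000.

$299,500,000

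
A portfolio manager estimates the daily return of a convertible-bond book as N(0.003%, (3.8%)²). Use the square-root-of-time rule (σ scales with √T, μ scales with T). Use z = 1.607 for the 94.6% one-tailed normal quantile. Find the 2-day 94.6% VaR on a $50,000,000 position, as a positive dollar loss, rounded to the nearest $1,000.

$4,315,000

σ_{2d} = 3.8% × √2 = 5.374%; μ_{2d} = 2 × 0.003% = 0.006%.
VaR = −(0.006%) + 1.607 × 5.374% = 8.630%.
On $50,000,000: 0.08630 × $50,000,000 = $4,315,000.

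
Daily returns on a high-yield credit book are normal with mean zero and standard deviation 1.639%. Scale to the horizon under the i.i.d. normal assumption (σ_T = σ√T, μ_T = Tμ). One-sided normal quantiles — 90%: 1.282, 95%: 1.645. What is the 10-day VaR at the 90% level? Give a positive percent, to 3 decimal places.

6.645%

σ_{10d} = 1.639% × √10 = 5.183%.
VaR = 1.282 × 5.183% = 6.645%.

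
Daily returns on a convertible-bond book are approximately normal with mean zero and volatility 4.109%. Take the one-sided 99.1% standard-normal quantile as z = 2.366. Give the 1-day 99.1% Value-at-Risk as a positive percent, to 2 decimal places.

VaR = z·σ = 2.366 × 4.109% = 9.722%.

9.72%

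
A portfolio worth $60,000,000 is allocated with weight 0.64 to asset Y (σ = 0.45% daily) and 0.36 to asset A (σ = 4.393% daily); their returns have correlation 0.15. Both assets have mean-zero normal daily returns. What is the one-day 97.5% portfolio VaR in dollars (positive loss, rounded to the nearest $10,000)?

σ_p² = 0.64²·0.45² + 0.36²·4.393² + 2·0.15·0.64·0.36·0.45·4.393 = 2.7207 (%²).
σ_p = √2.7207 = 1.649%.
At 97.5%, z = 1.960.
VaR = 1.960 × 1.649% = 3.232%; on $60,000,000 that is $1,939,200.

$1,940,000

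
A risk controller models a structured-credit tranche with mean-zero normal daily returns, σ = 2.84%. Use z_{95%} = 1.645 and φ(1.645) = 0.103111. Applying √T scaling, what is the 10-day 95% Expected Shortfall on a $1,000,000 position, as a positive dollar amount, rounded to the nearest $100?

$185,200

σ_{10d} = 2.84% × √10 = 8.981%.
ES multiplier = φ(z)/(1−α) = 0.103111/0.05 = 2.062.
ES = 8.981% × 2.062 = 18.519%; on $1,000,000: $185,190.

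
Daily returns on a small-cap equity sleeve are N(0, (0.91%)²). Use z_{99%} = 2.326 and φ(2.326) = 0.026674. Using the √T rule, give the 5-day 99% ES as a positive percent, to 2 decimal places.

5.43%

σ_{5d} = 0.91% × √5 = 2.035%.
ES multiplier = φ(z)/(1−α) = 0.026674/0.01 = 2.667.
ES = 2.035% × 2.667 = 5.427%.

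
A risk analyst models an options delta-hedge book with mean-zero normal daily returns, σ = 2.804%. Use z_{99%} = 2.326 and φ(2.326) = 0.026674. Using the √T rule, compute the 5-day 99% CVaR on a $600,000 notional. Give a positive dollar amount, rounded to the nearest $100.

$100,300

σ_{5d} = 2.804% × √5 = 6.270%.
ES multiplier = φ(z)/(1−α) = 0.026674/0.01 = 2.667.
ES = 6.270% × 2.667 = 16.722%; on $600,000: $100,332.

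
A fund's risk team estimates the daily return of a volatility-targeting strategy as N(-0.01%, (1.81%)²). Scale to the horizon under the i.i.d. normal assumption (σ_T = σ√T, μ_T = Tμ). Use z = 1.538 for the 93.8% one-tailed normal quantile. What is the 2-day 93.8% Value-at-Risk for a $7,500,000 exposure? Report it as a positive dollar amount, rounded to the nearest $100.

$296,800

σ_{2d} = 1.81% × √2 = 2.560%; μ_{2d} = 2 × -0.01% = -0.020%.
VaR = −(-0.020%) + 1.538 × 2.560% = 3.957%.
On $7,500,000: 0.03957 × $7,500,000 = $296,775.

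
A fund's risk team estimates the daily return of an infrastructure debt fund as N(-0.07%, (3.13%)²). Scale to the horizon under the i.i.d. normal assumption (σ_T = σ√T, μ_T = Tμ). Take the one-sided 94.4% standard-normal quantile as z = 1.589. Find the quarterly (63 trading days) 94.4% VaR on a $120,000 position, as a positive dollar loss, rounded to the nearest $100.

σ_{63d} = 3.13% × √63 = 24.844%; μ_{63d} = 63 × -0.07% = -4.410%.
VaR = −(-4.410%) + 1.589 × 24.844% = 43.887%.
On $120,000: 0.43887 × $120,000 = $52,664.

$52,700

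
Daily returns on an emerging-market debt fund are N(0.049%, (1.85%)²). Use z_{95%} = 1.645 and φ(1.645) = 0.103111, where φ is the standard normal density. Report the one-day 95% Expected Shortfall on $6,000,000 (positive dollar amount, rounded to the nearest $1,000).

$226,000

Tail multiplier: φ(z)/(1−α) = 0.103111 / 0.05 = 2.062.
ES = −(0.049%) + 1.85% × 2.062 = 3.766%.
On $6,000,000: 0.03766 × $6,000,000 = $225,960.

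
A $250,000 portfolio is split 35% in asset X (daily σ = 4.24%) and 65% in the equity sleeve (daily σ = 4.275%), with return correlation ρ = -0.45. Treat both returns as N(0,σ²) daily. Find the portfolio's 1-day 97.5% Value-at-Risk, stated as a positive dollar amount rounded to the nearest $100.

σ_p² = 0.35²·4.24² + 0.65²·4.275² + 2·-0.45·0.35·0.65·4.24·4.275 = 6.2124 (%²).
σ_p = √6.2124 = 2.492%.
At 97.5%, z = 1.960.
VaR = 1.960 × 2.492% = 4.884%; on $250,000 that is $12,210.

$12,200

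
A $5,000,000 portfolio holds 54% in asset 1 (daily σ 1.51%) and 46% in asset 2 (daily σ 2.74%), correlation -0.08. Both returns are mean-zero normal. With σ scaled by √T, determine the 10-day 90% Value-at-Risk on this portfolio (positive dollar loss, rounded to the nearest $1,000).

$293,000

σ_p = √(0.54²·1.51² + 0.46²·2.74² + 2·-0.08·0.54·0.46·1.51·2.74) = 1.445%.
σ_{10d} = 1.445% × √10 = 4.569%.
z(90%) = 1.282.
VaR = 1.282 × 4.569% = 5.857%; on $5,000,000 that is $292,850.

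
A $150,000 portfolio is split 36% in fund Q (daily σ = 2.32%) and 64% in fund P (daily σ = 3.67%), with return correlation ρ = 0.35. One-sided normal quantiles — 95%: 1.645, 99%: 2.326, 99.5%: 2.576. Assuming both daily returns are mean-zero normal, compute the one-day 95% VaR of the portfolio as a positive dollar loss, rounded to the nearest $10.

σ_p² = 0.36²·2.32² + 0.64²·3.67² + 2·0.35·0.36·0.64·2.32·3.67 = 7.5876 (%²).
σ_p = √7.5876 = 2.755%.
VaR = 1.645 × 2.755% = 4.532%; on $150,000 that is $6,798.

$6,800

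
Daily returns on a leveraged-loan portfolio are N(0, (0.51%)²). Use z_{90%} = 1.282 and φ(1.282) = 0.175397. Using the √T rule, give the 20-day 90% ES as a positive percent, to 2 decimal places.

4.00%

σ_{20d} = 0.51% × √20 = 2.281%.
ES multiplier = φ(z)/(1−α) = 0.175397/0.1 = 1.754.
ES = 2.281% × 1.754 = 4.001%.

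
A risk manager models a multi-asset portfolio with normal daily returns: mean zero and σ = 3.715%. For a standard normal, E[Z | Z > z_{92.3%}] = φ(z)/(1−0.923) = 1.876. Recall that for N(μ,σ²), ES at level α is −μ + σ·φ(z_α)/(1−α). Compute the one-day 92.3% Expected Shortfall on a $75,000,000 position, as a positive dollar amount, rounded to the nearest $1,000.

$5,227,000

ES = 3.715% × 1.876 = 6.969%.
On $75,000,000: 0.06969 × $75,000,000 = $5,226,750.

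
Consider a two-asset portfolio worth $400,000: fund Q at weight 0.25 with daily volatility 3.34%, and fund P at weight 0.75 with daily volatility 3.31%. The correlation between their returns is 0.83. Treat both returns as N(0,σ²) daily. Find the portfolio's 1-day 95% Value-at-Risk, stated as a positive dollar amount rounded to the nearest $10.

σ_p² = 0.25²·3.34² + 0.75²·3.31² + 2·0.83·0.25·0.75·3.34·3.31 = 10.3010 (%²).
σ_p = √10.3010 = 3.210%.
At 95%, z = 1.645.
VaR = 1.645 × 3.210% = 5.280%; on $400,000 that is $21,120.

$21,120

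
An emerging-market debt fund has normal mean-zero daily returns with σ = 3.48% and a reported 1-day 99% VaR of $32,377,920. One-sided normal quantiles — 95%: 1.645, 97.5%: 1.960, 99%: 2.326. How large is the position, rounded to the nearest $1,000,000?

VaR as a fraction of value: z·σ = 2.326 × 3.48% = 8.09448%.
Position = $32,377,920 / 0.0809448 = $400,000,000.

$400,000,000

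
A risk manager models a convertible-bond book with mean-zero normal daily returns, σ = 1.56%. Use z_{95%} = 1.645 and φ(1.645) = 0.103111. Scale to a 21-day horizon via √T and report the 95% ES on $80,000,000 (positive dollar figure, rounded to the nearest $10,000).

$11,790,000

σ_{21d} = 1.56% × √21 = 7.149%.
ES multiplier = φ(z)/(1−α) = 0.103111/0.05 = 2.062.
ES = 7.149% × 2.062 = 14.741%; on $80,000,000: $11,792,800.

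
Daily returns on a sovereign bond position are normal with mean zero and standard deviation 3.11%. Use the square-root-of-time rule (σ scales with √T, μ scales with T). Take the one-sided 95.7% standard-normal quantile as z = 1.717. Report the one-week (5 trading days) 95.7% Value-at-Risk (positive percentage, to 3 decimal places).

11.940%

σ_{5d} = 3.11% × √5 = 6.954%.
VaR = 1.717 × 6.954% = 11.940%.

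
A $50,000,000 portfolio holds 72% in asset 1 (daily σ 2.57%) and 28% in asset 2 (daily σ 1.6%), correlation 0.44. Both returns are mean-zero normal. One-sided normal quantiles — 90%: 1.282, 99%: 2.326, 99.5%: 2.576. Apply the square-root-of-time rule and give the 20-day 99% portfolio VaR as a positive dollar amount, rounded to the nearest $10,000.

σ_p = √(0.72²·2.57² + 0.28²·1.6² + 2·0.44·0.72·0.28·2.57·1.6) = 2.087%.
σ_{20d} = 2.087% × √20 = 9.333%.
VaR = 2.326 × 9.333% = 21.709%; on $50,000,000 that is $10,854,500.

$10,850,000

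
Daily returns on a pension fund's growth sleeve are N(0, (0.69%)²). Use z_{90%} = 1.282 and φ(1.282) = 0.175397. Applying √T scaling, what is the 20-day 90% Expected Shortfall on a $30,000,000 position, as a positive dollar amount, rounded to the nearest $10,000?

σ_{20d} = 0.69% × √20 = 3.086%.
ES multiplier = φ(z)/(1−α) = 0.175397/0.1 = 1.754.
ES = 3.086% × 1.754 = 5.413%; on $30,000,000: $1,623,900.

$1,620,000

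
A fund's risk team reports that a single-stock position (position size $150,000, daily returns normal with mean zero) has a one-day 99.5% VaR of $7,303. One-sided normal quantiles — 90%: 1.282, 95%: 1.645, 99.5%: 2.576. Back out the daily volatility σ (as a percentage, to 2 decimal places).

VaR as a fraction: $7,303 / $150,000 = 4.869%.
σ = VaR / z = 4.869% / 2.576 = 1.890%.

1.89%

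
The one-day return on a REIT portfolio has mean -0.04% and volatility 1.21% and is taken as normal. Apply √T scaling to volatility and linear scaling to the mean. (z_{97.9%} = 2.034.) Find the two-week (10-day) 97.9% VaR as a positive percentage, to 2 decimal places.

σ_{10d} = 1.21% × √10 = 3.826%; μ_{10d} = 10 × -0.04% = -0.400%.
VaR = −(-0.400%) + 2.034 × 3.826% = 8.182%.

8.18%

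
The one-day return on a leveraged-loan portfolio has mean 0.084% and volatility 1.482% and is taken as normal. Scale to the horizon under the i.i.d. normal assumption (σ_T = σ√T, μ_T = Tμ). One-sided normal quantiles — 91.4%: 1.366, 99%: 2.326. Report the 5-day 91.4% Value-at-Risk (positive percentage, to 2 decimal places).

4.11%

σ_{5d} = 1.482% × √5 = 3.314%; μ_{5d} = 5 × 0.084% = 0.420%.
VaR = −(0.420%) + 1.366 × 3.314% = 4.107%.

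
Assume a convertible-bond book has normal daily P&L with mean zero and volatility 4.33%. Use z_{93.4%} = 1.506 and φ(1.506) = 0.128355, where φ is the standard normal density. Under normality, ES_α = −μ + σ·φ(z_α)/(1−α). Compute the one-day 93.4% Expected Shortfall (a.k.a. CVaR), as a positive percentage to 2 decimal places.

Tail multiplier: φ(z)/(1−α) = 0.128355 / 0.066 = 1.945.
ES = 4.33% × 1.945 = 8.422%.

8.42%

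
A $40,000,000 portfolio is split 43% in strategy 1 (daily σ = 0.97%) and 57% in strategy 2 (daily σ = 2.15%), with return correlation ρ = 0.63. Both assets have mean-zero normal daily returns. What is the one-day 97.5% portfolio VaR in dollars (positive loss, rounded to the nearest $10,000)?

σ_p² = 0.43²·0.97² + 0.57²·2.15² + 2·0.63·0.43·0.57·0.97·2.15 = 2.3199 (%²).
σ_p = √2.3199 = 1.523%.
At 97.5%, z = 1.960.
VaR = 1.960 × 1.523% = 2.985%; on $40,000,000 that is $1,194,000.

$1,190,000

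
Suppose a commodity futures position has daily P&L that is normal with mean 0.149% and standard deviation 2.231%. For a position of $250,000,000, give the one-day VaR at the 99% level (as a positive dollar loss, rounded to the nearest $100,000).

At 99% one-sided, z = 2.326.
VaR = −μ + z·σ = −(0.149%) + 2.326 × 2.231% = 5.040%.
On $250,000,000: 0.05040 × $250,000,000 = $12,600,000.

$12,600,000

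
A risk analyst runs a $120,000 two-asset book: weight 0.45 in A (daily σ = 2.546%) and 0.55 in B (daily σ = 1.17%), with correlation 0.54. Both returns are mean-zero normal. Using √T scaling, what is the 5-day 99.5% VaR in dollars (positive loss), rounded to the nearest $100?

σ_p = √(0.45²·2.546² + 0.55²·1.17² + 2·0.54·0.45·0.55·2.546·1.17) = 1.588%.
σ_{5d} = 1.588% × √5 = 3.551%.
z(99.5%) = 2.576.
VaR = 2.576 × 3.551% = 9.147%; on $120,000 that is $10,976.

$11,000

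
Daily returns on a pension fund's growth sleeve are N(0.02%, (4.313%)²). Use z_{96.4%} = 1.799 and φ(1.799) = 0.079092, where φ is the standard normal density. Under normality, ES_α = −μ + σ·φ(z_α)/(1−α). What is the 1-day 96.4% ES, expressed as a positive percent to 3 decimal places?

9.456%

Tail multiplier: φ(z)/(1−α) = 0.079092 / 0.036 = 2.197.
ES = −(0.02%) + 4.313% × 2.197 = 9.456%.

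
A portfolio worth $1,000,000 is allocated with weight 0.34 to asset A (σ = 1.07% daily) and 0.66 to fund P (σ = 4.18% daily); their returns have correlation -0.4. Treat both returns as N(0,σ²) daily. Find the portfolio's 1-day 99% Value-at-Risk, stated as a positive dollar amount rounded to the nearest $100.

$61,300

σ_p² = 0.34²·1.07² + 0.66²·4.18² + 2·-0.4·0.34·0.66·1.07·4.18 = 6.9404 (%²).
σ_p = √6.9404 = 2.634%.
At 99%, z = 2.326.
VaR = 2.326 × 2.634% = 6.127%; on $1,000,000 that is $61,270.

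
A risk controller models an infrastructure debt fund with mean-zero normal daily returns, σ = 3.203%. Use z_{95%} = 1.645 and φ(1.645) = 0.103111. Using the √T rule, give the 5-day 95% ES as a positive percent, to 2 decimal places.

σ_{5d} = 3.203% × √5 = 7.162%.
ES multiplier = φ(z)/(1−α) = 0.103111/0.05 = 2.062.
ES = 7.162% × 2.062 = 14.768%.

14.77%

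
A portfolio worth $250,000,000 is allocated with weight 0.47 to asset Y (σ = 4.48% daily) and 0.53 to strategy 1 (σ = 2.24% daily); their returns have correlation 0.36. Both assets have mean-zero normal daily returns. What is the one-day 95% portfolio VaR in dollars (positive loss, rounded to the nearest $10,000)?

σ_p² = 0.47²·4.48² + 0.53²·2.24² + 2·0.36·0.47·0.53·4.48·2.24 = 7.6428 (%²).
σ_p = √7.6428 = 2.765%.
At 95%, z = 1.645.
VaR = 1.645 × 2.765% = 4.548%; on $250,000,000 that is $11,370,000.

$11,370,000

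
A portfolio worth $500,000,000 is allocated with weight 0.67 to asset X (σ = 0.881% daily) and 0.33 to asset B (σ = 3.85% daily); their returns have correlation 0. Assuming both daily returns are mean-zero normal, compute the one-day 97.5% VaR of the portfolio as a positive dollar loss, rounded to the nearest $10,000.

σ_p² = 0.67²·0.881² + 0.33²·3.85² + 2·0·0.67·0.33·0.881·3.85 = 1.9626 (%²).
σ_p = √1.9626 = 1.401%.
At 97.5%, z = 1.960.
VaR = 1.960 × 1.401% = 2.746%; on $500,000,000 that is $13,730,000.

$13,730,000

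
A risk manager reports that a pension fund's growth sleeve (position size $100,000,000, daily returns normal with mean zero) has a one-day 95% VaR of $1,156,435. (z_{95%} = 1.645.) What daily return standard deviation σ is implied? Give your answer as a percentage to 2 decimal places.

0.70%

VaR as a fraction: $1,156,435 / $100,000,000 = 1.156%.
σ = VaR / z = 1.156% / 1.645 = 0.703%.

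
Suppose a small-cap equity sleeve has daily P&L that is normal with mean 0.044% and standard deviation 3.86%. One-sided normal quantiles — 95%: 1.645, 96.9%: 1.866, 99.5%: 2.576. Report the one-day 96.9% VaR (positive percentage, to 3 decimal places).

7.159%

VaR = −μ + z·σ = −(0.044%) + 1.866 × 3.86% = 7.159%.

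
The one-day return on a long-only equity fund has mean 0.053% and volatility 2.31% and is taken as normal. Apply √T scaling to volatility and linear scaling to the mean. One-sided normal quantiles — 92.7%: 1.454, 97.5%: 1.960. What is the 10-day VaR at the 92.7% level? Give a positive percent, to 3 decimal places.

10.091%

σ_{10d} = 2.31% × √10 = 7.305%; μ_{10d} = 10 × 0.053% = 0.530%.
VaR = −(0.530%) + 1.454 × 7.305% = 10.091%.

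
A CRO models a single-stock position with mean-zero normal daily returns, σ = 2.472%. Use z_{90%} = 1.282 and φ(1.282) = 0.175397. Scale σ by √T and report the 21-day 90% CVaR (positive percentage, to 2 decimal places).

19.87%

σ_{21d} = 2.472% × √21 = 11.328%.
ES multiplier = φ(z)/(1−α) = 0.175397/0.1 = 1.754.
ES = 11.328% × 1.754 = 19.869%.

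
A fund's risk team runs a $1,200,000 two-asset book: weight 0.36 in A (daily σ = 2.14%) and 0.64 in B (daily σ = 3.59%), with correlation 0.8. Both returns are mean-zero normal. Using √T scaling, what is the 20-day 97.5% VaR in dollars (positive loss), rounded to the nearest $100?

σ_p = √(0.36²·2.14² + 0.64²·3.59² + 2·0.8·0.36·0.64·2.14·3.59) = 2.950%.
σ_{20d} = 2.950% × √20 = 13.193%.
z(97.5%) = 1.960.
VaR = 1.960 × 13.193% = 25.858%; on $1,200,000 that is $310,296.

$310,300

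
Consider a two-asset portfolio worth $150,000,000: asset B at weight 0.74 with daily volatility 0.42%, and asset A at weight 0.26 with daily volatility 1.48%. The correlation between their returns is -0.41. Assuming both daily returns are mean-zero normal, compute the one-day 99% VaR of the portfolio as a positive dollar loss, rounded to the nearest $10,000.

σ_p² = 0.74²·0.42² + 0.26²·1.48² + 2·-0.41·0.74·0.26·0.42·1.48 = 0.1466 (%²).
σ_p = √0.1466 = 0.383%.
At 99%, z = 2.326.
VaR = 2.326 × 0.383% = 0.891%; on $150,000,000 that is $1,336,500.

$1,340,000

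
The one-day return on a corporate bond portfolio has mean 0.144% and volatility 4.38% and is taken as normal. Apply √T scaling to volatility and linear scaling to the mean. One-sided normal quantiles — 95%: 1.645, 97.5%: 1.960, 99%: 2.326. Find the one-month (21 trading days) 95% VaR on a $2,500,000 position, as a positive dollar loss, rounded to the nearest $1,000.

σ_{21d} = 4.38% × √21 = 20.072%; μ_{21d} = 21 × 0.144% = 3.024%.
VaR = −(3.024%) + 1.645 × 20.072% = 29.994%.
On $2,500,000: 0.29994 × $2,500,000 = $749,850.

$750,000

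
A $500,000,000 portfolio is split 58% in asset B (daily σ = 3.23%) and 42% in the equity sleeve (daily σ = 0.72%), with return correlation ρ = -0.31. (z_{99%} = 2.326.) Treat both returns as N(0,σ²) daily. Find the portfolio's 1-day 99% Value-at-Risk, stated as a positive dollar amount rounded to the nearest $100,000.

σ_p² = 0.58²·3.23² + 0.42²·0.72² + 2·-0.31·0.58·0.42·3.23·0.72 = 3.2498 (%²).
σ_p = √3.2498 = 1.803%.
VaR = 2.326 × 1.803% = 4.194%; on $500,000,000 that is $20,970,000.

$21,000,000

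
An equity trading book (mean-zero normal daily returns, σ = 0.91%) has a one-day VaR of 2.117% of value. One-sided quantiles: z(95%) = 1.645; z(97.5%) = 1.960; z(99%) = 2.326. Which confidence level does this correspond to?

99%

Implied z = VaR/σ = 2.117 / 0.91 = 2.326.
This matches z(99%) = 2.326.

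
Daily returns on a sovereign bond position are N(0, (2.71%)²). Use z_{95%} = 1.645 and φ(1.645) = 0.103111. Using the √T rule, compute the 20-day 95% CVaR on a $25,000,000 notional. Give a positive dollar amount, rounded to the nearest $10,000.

σ_{20d} = 2.71% × √20 = 12.119%.
ES multiplier = φ(z)/(1−α) = 0.103111/0.05 = 2.062.
ES = 12.119% × 2.062 = 24.989%; on $25,000,000: $6,247,250.

$6,250,000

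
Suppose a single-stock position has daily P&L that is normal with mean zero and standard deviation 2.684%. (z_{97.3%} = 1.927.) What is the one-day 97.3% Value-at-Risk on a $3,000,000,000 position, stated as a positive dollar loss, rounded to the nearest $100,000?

$155,200,000

VaR = z·σ = 1.927 × 2.684% = 5.172%.
On $3,000,000,000: 0.05172 × $3,000,000,000 = $155,160,000.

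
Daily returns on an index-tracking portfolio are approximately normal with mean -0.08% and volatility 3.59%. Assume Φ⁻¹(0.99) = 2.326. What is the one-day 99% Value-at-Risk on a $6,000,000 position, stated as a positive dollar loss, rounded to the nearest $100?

VaR = −μ + z·σ = −(-0.08%) + 2.326 × 3.59% = 8.430%.
On $6,000,000: 0.08430 × $6,000,000 = $505,800.

$505,800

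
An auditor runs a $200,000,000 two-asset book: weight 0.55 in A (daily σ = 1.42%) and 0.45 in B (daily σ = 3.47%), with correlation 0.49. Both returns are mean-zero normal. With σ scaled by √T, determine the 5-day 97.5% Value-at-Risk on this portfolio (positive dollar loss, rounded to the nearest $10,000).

σ_p = √(0.55²·1.42² + 0.45²·3.47² + 2·0.49·0.55·0.45·1.42·3.47) = 2.060%.
σ_{5d} = 2.060% × √5 = 4.606%.
z(97.5%) = 1.960.
VaR = 1.960 × 4.606% = 9.028%; on $200,000,000 that is $18,056,000.

$18,060,000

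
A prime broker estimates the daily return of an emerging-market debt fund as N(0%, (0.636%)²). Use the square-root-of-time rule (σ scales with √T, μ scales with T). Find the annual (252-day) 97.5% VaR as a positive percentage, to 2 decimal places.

19.79%

At 97.5%, z = 1.960.
σ_{252d} = 0.636% × √252 = 10.096%.
VaR = 1.960 × 10.096% = 19.788%.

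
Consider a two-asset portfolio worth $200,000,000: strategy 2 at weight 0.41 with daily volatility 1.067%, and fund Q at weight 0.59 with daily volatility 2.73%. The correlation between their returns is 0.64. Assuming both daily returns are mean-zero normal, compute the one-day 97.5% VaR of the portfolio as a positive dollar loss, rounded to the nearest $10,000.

σ_p² = 0.41²·1.067² + 0.59²·2.73² + 2·0.64·0.41·0.59·1.067·2.73 = 3.6877 (%²).
σ_p = √3.6877 = 1.920%.
At 97.5%, z = 1.960.
VaR = 1.960 × 1.920% = 3.763%; on $200,000,000 that is $7,526,000.

$7,530,000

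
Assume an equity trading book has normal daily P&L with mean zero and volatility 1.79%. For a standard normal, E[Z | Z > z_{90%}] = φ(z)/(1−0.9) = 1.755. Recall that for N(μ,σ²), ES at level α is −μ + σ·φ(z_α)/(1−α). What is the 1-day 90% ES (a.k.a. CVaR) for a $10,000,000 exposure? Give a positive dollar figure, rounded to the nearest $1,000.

$314,000

ES = 1.79% × 1.755 = 3.141%.
On $10,000,000: 0.03141 × $10,000,000 = $314,100.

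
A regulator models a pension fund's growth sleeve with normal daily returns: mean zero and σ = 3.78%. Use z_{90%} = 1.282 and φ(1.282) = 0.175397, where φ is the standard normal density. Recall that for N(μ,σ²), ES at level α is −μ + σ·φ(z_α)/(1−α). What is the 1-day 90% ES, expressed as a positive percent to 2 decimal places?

Tail multiplier: φ(z)/(1−α) = 0.175397 / 0.1 = 1.754.
ES = 3.78% × 1.754 = 6.630%.

6.63%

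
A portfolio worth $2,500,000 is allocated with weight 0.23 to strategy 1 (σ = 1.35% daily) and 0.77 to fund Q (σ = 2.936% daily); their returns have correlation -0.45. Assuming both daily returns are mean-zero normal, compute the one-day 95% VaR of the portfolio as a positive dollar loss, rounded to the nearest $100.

σ_p² = 0.23²·1.35² + 0.77²·2.936² + 2·-0.45·0.23·0.77·1.35·2.936 = 4.5755 (%²).
σ_p = √4.5755 = 2.139%.
At 95%, z = 1.645.
VaR = 1.645 × 2.139% = 3.519%; on $2,500,000 that is $87,975.

$88,000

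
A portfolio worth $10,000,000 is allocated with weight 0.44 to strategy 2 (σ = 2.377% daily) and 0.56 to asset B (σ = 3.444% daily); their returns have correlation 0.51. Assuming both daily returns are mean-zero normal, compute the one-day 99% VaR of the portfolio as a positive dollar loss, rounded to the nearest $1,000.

$610,000

σ_p² = 0.44²·2.377² + 0.56²·3.444² + 2·0.51·0.44·0.56·2.377·3.444 = 6.8710 (%²).
σ_p = √6.8710 = 2.621%.
At 99%, z = 2.326.
VaR = 2.326 × 2.621% = 6.096%; on $10,000,000 that is $609,600.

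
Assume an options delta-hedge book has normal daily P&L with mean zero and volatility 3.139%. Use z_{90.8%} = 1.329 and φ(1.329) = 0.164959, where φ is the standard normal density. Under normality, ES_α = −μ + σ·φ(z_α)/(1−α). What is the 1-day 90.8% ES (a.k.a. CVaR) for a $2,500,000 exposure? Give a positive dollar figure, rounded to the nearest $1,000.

Tail multiplier: φ(z)/(1−α) = 0.164959 / 0.092 = 1.793.
ES = 3.139% × 1.793 = 5.628%.
On $2,500,000: 0.05628 × $2,500,000 = $140,700.

$141,000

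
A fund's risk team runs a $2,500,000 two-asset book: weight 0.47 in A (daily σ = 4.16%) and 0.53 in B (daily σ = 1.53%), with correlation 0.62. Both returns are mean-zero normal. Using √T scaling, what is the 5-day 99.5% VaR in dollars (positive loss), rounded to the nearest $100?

σ_p = √(0.47²·4.16² + 0.53²·1.53² + 2·0.62·0.47·0.53·4.16·1.53) = 2.539%.
σ_{5d} = 2.539% × √5 = 5.677%.
z(99.5%) = 2.576.
VaR = 2.576 × 5.677% = 14.624%; on $2,500,000 that is $365,600.

$365,600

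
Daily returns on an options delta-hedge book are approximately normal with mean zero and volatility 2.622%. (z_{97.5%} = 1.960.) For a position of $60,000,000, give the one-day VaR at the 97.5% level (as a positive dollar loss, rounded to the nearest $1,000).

$3,083,000

VaR = z·σ = 1.960 × 2.622% = 5.139%.
On $60,000,000: 0.05139 × $60,000,000 = $3,083,400.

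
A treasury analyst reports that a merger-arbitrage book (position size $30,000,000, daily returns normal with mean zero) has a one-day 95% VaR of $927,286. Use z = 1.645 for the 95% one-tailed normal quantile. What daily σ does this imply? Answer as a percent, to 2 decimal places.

1.88%

VaR as a fraction: $927,286 / $30,000,000 = 3.091%.
σ = VaR / z = 3.091% / 1.645 = 1.879%.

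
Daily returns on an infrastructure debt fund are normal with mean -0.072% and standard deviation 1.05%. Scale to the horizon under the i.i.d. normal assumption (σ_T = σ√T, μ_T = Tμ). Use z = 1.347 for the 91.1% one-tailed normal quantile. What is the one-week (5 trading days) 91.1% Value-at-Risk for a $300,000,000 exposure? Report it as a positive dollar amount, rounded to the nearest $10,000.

$10,570,000

σ_{5d} = 1.05% × √5 = 2.348%; μ_{5d} = 5 × -0.072% = -0.360%.
VaR = −(-0.360%) + 1.347 × 2.348% = 3.523%.
On $300,000,000: 0.03523 × $300,000,000 = $10,569,000.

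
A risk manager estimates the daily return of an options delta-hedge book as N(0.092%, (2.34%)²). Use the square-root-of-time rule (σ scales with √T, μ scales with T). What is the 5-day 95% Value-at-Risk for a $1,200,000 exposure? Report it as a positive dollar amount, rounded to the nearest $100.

At 95%, z = 1.645.
σ_{5d} = 2.34% × √5 = 5.232%; μ_{5d} = 5 × 0.092% = 0.460%.
VaR = −(0.460%) + 1.645 × 5.232% = 8.147%.
On $1,200,000: 0.08147 × $1,200,000 = $97,764.

$97,800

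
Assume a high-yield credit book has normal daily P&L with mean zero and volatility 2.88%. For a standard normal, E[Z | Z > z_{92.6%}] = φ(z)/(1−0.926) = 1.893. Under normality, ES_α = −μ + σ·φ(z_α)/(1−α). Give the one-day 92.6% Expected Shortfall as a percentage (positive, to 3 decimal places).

ES = 2.88% × 1.893 = 5.452%.

5.452%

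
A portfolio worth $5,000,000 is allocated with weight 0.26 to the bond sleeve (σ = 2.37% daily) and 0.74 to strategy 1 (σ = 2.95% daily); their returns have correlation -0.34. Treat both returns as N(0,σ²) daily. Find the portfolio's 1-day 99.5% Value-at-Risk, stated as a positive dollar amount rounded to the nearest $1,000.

σ_p² = 0.26²·2.37² + 0.74²·2.95² + 2·-0.34·0.26·0.74·2.37·2.95 = 4.2305 (%²).
σ_p = √4.2305 = 2.057%.
At 99.5%, z = 2.576.
VaR = 2.576 × 2.057% = 5.299%; on $5,000,000 that is $264,950.

$265,000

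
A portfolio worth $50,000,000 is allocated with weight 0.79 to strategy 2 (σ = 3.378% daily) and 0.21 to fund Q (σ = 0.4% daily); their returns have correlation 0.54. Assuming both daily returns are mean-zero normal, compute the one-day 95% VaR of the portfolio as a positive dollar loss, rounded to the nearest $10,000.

σ_p² = 0.79²·3.378² + 0.21²·0.4² + 2·0.54·0.79·0.21·3.378·0.4 = 7.3707 (%²).
σ_p = √7.3707 = 2.715%.
At 95%, z = 1.645.
VaR = 1.645 × 2.715% = 4.466%; on $50,000,000 that is $2,233,000.

$2,230,000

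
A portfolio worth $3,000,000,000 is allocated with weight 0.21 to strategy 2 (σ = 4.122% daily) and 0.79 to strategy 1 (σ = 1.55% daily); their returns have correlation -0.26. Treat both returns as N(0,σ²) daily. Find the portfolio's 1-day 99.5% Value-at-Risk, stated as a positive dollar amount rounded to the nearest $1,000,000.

$101,000,000

σ_p² = 0.21²·4.122² + 0.79²·1.55² + 2·-0.26·0.21·0.79·4.122·1.55 = 1.6975 (%²).
σ_p = √1.6975 = 1.303%.
At 99.5%, z = 2.576.
VaR = 2.576 × 1.303% = 3.357%; on $3,000,000,000 that is $100,710,000.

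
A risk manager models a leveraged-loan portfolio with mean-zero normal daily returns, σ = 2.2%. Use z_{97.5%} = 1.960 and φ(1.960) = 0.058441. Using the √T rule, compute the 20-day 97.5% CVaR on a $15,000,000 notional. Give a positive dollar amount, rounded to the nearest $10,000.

$3,450,000

σ_{20d} = 2.2% × √20 = 9.839%.
ES multiplier = φ(z)/(1−α) = 0.058441/0.025 = 2.338.
ES = 9.839% × 2.338 = 23.004%; on $15,000,000: $3,450,600.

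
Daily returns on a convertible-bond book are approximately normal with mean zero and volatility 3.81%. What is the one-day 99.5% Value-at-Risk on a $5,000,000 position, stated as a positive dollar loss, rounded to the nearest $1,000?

$491,000

At 99.5% one-sided, z = 2.576.
VaR = z·σ = 2.576 × 3.81% = 9.815%.
On $5,000,000: 0.09815 × $5,000,000 = $490,750.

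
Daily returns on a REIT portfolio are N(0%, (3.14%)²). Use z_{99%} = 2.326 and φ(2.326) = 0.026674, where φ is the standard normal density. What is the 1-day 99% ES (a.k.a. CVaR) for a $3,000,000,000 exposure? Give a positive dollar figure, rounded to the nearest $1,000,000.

$251,000,000

Tail multiplier: φ(z)/(1−α) = 0.026674 / 0.01 = 2.667.
ES = 3.14% × 2.667 = 8.374%.
On $3,000,000,000: 0.08374 × $3,000,000,000 = $251,220,000.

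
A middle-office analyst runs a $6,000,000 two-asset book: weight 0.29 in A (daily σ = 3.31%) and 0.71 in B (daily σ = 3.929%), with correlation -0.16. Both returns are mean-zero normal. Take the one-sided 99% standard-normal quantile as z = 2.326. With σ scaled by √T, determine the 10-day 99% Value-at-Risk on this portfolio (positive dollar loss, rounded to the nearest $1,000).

$1,236,000

σ_p = √(0.29²·3.31² + 0.71²·3.929² + 2·-0.16·0.29·0.71·3.31·3.929) = 2.801%.
σ_{10d} = 2.801% × √10 = 8.858%.
VaR = 2.326 × 8.858% = 20.604%; on $6,000,000 that is $1,236,240.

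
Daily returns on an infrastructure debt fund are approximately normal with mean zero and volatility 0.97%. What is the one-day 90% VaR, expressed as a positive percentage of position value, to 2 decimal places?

1.24%

At 90% one-sided, z = 1.282.
VaR = z·σ = 1.282 × 0.97% = 1.244%.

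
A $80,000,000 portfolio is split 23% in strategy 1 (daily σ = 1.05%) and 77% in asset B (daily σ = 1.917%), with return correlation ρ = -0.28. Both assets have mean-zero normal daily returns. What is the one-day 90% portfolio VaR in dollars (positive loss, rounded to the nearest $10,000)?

$1,460,000

σ_p² = 0.23²·1.05² + 0.77²·1.917² + 2·-0.28·0.23·0.77·1.05·1.917 = 2.0375 (%²).
σ_p = √2.0375 = 1.427%.
At 90%, z = 1.282.
VaR = 1.282 × 1.427% = 1.829%; on $80,000,000 that is $1,463,200.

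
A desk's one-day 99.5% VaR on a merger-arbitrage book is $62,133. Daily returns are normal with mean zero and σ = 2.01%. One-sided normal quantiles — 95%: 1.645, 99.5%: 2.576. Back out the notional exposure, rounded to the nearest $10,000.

VaR as a fraction of value: z·σ = 2.576 × 2.01% = 5.17776%.
Position = $62,133 / 0.0517776 = $1,199,998.

$1,200,000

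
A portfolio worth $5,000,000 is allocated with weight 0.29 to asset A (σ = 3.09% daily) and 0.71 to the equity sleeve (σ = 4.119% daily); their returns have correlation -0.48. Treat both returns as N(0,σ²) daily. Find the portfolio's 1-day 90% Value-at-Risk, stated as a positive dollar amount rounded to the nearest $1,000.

σ_p² = 0.29²·3.09² + 0.71²·4.119² + 2·-0.48·0.29·0.71·3.09·4.119 = 6.8398 (%²).
σ_p = √6.8398 = 2.615%.
At 90%, z = 1.282.
VaR = 1.282 × 2.615% = 3.352%; on $5,000,000 that is $167,600.

$168,000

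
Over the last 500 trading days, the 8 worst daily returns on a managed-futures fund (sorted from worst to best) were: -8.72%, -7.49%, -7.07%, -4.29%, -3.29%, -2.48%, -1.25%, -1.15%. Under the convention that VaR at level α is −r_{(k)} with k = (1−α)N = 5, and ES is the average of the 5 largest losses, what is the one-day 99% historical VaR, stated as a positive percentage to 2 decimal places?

k = 5; the 5th lowest return is -3.29%, so VaR = 3.29%.

3.29%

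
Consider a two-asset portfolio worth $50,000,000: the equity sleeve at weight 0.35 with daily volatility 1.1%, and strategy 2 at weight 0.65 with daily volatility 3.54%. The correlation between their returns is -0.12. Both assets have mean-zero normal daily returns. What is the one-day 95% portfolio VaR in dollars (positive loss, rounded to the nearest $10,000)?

σ_p² = 0.35²·1.1² + 0.65²·3.54² + 2·-0.12·0.35·0.65·1.1·3.54 = 5.2302 (%²).
σ_p = √5.2302 = 2.287%.
At 95%, z = 1.645.
VaR = 1.645 × 2.287% = 3.762%; on $50,000,000 that is $1,881,000.

$1,880,000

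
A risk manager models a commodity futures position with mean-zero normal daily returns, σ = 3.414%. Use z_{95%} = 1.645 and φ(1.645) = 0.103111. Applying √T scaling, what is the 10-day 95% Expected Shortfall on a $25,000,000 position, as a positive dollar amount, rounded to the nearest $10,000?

σ_{10d} = 3.414% × √10 = 10.796%.
ES multiplier = φ(z)/(1−α) = 0.103111/0.05 = 2.062.
ES = 10.796% × 2.062 = 22.261%; on $25,000,000: $5,565,250.

$5,570,000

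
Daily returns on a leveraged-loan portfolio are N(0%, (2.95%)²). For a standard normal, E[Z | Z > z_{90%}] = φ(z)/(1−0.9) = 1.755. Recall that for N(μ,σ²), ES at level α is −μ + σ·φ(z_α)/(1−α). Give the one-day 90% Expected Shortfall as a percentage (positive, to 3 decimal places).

5.177%

ES = 2.95% × 1.755 = 5.177%.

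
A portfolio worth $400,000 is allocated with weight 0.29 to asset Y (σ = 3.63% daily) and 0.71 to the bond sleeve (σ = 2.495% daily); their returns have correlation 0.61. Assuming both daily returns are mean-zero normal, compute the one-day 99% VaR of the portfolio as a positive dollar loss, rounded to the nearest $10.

σ_p² = 0.29²·3.63² + 0.71²·2.495² + 2·0.61·0.29·0.71·3.63·2.495 = 6.5213 (%²).
σ_p = √6.5213 = 2.554%.
At 99%, z = 2.326.
VaR = 2.326 × 2.554% = 5.941%; on $400,000 that is $23,764.

$23,760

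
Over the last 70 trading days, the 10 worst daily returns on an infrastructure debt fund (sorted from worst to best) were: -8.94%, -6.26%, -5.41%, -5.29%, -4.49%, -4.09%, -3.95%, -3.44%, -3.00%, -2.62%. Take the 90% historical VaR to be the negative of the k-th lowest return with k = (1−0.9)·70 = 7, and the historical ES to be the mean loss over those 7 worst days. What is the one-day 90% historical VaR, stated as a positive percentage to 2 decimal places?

3.95%

k = 7; the 7th lowest return is -3.95%, so VaR = 3.95%.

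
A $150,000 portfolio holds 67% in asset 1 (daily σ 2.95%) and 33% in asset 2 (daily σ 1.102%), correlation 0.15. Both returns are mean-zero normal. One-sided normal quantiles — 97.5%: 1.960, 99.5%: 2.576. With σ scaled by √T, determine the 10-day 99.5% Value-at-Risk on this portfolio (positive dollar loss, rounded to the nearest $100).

$25,200

σ_p = √(0.67²·2.95² + 0.33²·1.102² + 2·0.15·0.67·0.33·2.95·1.102) = 2.063%.
σ_{10d} = 2.063% × √10 = 6.524%.
VaR = 2.576 × 6.524% = 16.806%; on $150,000 that is $25,209.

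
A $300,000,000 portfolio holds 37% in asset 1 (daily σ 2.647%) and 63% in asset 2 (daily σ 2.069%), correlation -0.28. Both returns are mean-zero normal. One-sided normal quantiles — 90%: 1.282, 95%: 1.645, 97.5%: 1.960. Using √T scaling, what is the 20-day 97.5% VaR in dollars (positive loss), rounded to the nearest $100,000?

σ_p = √(0.37²·2.647² + 0.63²·2.069² + 2·-0.28·0.37·0.63·2.647·2.069) = 1.394%.
σ_{20d} = 1.394% × √20 = 6.234%.
VaR = 1.960 × 6.234% = 12.219%; on $300,000,000 that is $36,657,000.

$36,700,000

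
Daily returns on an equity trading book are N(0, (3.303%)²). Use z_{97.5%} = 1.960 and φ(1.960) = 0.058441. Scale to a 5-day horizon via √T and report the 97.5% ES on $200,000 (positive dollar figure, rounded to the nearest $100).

σ_{5d} = 3.303% × √5 = 7.386%.
ES multiplier = φ(z)/(1−α) = 0.058441/0.025 = 2.338.
ES = 7.386% × 2.338 = 17.268%; on $200,000: $34,536.

$34,500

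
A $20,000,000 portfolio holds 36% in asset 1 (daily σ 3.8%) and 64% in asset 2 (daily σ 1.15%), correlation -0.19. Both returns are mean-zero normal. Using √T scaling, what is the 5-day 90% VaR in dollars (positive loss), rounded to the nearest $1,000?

$817,000

σ_p = √(0.36²·3.8² + 0.64²·1.15² + 2·-0.19·0.36·0.64·3.8·1.15) = 1.425%.
σ_{5d} = 1.425% × √5 = 3.186%.
z(90%) = 1.282.
VaR = 1.282 × 3.186% = 4.084%; on $20,000,000 that is $816,800.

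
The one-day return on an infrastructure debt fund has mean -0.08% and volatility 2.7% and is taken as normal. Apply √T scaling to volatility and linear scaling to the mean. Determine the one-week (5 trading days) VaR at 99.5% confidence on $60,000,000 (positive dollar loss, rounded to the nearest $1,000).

At 99.5%, z = 2.576.
σ_{5d} = 2.7% × √5 = 6.037%; μ_{5d} = 5 × -0.08% = -0.400%.
VaR = −(-0.400%) + 2.576 × 6.037% = 15.951%.
On $60,000,000: 0.15951 × $60,000,000 = $9,570,600.

$9,571,000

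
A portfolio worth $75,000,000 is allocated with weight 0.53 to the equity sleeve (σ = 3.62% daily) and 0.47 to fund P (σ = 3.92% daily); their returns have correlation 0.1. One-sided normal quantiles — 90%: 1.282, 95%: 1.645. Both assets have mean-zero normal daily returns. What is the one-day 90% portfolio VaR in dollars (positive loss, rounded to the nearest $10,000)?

σ_p² = 0.53²·3.62² + 0.47²·3.92² + 2·0.1·0.53·0.47·3.62·3.92 = 7.7824 (%²).
σ_p = √7.7824 = 2.790%.
VaR = 1.282 × 2.790% = 3.577%; on $75,000,000 that is $2,682,750.

$2,680,000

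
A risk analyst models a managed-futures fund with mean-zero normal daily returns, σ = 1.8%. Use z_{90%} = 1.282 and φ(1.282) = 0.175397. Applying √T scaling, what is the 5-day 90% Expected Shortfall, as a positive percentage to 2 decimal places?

σ_{5d} = 1.8% × √5 = 4.025%.
ES multiplier = φ(z)/(1−α) = 0.175397/0.1 = 1.754.
ES = 4.025% × 1.754 = 7.060%.

7.06%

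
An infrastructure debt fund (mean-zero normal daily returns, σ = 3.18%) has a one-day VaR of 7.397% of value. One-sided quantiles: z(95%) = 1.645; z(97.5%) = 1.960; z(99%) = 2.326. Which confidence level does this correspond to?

99%

Implied z = VaR/σ = 7.397 / 3.18 = 2.326.
This matches z(99%) = 2.326.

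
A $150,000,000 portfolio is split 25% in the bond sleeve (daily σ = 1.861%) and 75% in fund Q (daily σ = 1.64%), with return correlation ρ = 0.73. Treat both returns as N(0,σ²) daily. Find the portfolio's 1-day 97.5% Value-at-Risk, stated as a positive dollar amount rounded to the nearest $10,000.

σ_p² = 0.25²·1.861² + 0.75²·1.64² + 2·0.73·0.25·0.75·1.861·1.64 = 2.5649 (%²).
σ_p = √2.5649 = 1.602%.
At 97.5%, z = 1.960.
VaR = 1.960 × 1.602% = 3.140%; on $150,000,000 that is $4,710,000.

$4,710,000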